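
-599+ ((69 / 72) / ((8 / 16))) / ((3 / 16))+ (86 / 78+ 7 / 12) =-274759 / 468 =-587.09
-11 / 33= -0.33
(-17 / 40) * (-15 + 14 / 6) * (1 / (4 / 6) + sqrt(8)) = 323 / 40 + 323 * sqrt(2) / 30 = 23.30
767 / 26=59 / 2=29.50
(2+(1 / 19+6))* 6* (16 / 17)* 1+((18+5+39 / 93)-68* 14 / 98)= 243994 / 4123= 59.18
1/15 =0.07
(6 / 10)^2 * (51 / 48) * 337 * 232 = 1495269 / 50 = 29905.38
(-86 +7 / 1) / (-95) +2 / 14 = 648 / 665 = 0.97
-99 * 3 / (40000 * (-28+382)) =-99 / 4720000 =-0.00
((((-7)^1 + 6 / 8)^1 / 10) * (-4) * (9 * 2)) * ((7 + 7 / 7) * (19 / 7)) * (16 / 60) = 260.57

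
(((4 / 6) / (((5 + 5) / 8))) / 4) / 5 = 2 / 75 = 0.03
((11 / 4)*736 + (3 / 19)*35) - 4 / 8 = 77103 / 38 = 2029.03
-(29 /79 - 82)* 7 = 571.43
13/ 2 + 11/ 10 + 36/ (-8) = 31/ 10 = 3.10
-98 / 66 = -1.48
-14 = -14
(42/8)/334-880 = -1175659/1336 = -879.98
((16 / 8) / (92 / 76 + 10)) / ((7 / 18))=0.46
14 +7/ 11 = 161/ 11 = 14.64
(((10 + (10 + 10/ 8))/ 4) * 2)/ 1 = 10.62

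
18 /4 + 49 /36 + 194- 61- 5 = 4819 /36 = 133.86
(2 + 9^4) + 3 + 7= 6573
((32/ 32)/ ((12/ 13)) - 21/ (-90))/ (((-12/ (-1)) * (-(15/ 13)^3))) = -173563/ 2430000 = -0.07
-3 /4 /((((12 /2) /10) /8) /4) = -40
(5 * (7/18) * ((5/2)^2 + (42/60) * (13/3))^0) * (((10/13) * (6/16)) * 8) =175/39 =4.49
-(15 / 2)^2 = -225 / 4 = -56.25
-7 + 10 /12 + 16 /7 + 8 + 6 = 425 /42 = 10.12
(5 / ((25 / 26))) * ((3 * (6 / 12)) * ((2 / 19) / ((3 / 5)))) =26 / 19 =1.37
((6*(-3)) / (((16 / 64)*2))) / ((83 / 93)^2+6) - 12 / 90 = -4788026 / 881745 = -5.43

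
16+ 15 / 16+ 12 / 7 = 2089 / 112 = 18.65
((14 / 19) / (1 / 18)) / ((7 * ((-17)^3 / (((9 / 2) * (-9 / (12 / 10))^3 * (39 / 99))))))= 1184625 / 4107268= 0.29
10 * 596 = 5960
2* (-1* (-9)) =18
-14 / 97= -0.14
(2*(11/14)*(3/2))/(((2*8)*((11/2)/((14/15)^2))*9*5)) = 7/13500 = 0.00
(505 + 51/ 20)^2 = 103042801/ 400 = 257607.00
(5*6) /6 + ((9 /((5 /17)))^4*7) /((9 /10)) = 852415951 /125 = 6819327.61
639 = 639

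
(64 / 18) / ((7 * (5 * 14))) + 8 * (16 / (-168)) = -1664 / 2205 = -0.75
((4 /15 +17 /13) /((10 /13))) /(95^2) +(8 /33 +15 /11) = 7973209 /4963750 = 1.61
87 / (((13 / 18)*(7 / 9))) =14094 / 91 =154.88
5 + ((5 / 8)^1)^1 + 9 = 117 / 8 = 14.62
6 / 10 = 3 / 5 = 0.60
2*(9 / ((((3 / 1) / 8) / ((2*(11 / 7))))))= 1056 / 7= 150.86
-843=-843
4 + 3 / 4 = 19 / 4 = 4.75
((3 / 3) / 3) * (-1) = -1 / 3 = -0.33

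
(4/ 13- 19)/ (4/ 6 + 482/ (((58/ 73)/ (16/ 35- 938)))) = 739935/ 22514544988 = 0.00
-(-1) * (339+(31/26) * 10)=4562/13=350.92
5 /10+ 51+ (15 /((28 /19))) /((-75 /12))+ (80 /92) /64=642519 /12880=49.89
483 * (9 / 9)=483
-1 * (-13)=13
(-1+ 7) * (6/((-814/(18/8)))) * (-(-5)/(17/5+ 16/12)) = -6075/57794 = -0.11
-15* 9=-135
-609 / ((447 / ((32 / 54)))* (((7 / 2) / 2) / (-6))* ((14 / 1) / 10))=18560 / 9387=1.98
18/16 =9/8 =1.12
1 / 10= 0.10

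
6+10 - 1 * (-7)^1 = 23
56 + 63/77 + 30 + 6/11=961/11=87.36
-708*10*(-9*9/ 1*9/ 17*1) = 5161320/ 17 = 303607.06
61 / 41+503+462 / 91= 271598 / 533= 509.56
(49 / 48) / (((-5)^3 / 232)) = -1421 / 750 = -1.89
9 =9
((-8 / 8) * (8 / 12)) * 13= -8.67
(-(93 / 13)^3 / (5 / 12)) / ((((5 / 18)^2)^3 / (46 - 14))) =-10505460656627712 / 171640625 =-61206143.11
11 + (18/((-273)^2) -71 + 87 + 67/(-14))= 22.21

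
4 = 4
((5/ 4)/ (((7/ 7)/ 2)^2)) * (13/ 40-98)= -3907/ 8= -488.38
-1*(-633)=633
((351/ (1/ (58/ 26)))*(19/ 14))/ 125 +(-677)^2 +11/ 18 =3609412634/ 7875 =458338.11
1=1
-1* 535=-535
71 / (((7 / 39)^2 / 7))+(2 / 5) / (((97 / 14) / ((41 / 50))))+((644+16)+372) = 1396985893 / 84875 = 16459.33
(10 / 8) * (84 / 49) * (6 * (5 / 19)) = 450 / 133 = 3.38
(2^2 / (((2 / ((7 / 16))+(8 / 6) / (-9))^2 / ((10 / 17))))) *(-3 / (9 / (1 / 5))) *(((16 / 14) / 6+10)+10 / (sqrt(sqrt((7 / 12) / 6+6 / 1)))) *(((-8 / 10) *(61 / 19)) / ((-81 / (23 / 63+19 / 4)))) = -8413303 / 634903335 -550403 *sqrt(3) *878^(3 / 4) / 18581504271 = -0.02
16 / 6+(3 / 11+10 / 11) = 127 / 33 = 3.85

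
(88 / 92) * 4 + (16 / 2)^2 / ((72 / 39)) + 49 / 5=16661 / 345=48.29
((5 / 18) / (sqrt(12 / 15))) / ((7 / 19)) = 95 * sqrt(5) / 252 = 0.84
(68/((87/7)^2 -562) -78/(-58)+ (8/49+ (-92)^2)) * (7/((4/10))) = 1201060455655/8107414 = 148143.47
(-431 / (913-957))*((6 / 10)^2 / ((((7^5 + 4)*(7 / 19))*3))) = 24567 / 129444700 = 0.00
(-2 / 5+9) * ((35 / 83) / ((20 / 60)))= 903 / 83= 10.88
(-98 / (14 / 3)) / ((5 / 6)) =-126 / 5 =-25.20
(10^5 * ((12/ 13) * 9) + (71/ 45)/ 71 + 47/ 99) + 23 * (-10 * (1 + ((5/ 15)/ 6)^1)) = 5344440923/ 6435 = 830526.95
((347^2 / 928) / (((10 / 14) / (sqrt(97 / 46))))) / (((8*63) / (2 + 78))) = 120409*sqrt(4462) / 192096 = 41.87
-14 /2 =-7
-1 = -1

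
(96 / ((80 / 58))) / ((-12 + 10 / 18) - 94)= -3132 / 4745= -0.66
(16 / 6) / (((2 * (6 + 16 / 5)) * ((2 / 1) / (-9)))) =-15 / 23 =-0.65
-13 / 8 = -1.62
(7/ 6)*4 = 14/ 3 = 4.67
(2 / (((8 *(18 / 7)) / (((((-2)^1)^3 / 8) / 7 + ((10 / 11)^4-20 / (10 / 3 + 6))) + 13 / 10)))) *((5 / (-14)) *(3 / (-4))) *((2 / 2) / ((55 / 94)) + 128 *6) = -6566617243 / 1082262720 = -6.07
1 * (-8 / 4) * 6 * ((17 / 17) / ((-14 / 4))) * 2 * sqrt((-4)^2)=192 / 7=27.43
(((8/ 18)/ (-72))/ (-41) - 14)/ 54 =-92987/ 358668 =-0.26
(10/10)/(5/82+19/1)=82/1563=0.05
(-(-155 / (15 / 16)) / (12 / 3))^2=15376 / 9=1708.44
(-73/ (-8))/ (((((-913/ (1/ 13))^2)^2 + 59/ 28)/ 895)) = 457345/ 1111333859447387694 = 0.00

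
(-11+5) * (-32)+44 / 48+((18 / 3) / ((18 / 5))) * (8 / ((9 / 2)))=21155 / 108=195.88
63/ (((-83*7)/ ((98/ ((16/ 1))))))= -441/ 664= -0.66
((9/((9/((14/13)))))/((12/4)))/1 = 14/39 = 0.36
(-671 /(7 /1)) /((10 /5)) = -671 /14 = -47.93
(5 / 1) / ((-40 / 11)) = -11 / 8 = -1.38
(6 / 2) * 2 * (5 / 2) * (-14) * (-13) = 2730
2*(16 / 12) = 8 / 3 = 2.67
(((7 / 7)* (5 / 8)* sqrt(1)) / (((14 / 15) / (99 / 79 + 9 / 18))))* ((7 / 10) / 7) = 4155 / 35392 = 0.12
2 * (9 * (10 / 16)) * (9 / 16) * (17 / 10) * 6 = 4131 / 64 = 64.55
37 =37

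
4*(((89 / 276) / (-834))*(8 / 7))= -356 / 201411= -0.00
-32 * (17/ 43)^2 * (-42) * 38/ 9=4919936/ 5547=886.95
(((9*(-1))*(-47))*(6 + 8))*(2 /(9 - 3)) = 1974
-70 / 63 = -10 / 9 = -1.11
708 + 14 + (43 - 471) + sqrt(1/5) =sqrt(5)/5 + 294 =294.45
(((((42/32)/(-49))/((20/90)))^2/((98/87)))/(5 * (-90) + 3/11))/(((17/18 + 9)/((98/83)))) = -2092959/614635753984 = -0.00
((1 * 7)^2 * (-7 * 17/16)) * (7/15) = -40817/240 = -170.07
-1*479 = -479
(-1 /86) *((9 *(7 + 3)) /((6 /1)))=-15 /86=-0.17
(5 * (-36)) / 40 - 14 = -37 / 2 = -18.50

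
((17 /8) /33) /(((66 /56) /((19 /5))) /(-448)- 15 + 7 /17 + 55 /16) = -8609888 /1491018309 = -0.01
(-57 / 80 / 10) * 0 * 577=0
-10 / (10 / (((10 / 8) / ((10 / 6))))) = -3 / 4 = -0.75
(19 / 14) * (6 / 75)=19 / 175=0.11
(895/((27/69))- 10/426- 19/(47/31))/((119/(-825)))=-18786643975/1191309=-15769.75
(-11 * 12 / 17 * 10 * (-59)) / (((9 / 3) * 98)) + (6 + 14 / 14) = 18811 / 833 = 22.58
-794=-794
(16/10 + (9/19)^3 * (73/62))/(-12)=-3668149/25515480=-0.14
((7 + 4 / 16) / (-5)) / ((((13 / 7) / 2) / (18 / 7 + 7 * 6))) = -348 / 5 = -69.60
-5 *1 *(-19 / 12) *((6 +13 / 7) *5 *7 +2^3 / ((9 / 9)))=26885 / 12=2240.42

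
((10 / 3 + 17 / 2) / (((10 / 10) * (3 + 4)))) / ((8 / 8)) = 71 / 42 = 1.69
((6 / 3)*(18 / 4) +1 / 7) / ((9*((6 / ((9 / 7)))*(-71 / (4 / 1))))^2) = 256 / 15561567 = 0.00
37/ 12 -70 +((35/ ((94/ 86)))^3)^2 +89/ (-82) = 1078032427.08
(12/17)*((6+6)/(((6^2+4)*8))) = 9/340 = 0.03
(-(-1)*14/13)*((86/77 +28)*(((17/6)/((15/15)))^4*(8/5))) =187254082/57915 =3233.26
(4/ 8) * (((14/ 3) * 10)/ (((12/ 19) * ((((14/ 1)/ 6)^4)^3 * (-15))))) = -373977/ 3954653486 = -0.00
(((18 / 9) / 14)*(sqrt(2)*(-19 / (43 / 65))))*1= -5.80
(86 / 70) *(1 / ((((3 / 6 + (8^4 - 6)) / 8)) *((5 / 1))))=688 / 1431675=0.00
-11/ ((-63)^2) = -11/ 3969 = -0.00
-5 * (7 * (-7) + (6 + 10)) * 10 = 1650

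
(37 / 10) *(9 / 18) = 37 / 20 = 1.85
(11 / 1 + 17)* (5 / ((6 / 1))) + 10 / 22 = 785 / 33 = 23.79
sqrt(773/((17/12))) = 2 * sqrt(39423)/17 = 23.36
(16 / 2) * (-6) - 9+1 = -56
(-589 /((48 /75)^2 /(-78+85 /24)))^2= 11464030035.35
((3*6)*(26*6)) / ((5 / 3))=1684.80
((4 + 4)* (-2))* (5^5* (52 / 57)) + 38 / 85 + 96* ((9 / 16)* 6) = -219428054 / 4845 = -45289.59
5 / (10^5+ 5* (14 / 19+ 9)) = 19 / 380185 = 0.00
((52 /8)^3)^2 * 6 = 14480427 /32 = 452513.34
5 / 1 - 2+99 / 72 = 35 / 8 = 4.38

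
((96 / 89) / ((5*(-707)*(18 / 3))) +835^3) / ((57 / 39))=2381125047835417 / 5977685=398335651.32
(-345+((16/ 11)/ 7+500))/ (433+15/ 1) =11951/ 34496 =0.35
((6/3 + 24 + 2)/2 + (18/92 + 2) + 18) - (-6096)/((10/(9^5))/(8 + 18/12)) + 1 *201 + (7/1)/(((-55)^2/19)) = 47584402482113/139150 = 341964804.04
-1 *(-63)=63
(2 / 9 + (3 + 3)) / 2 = 28 / 9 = 3.11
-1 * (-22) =22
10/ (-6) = -5/ 3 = -1.67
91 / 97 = 0.94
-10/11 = -0.91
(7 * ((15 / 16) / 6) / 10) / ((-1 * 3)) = -7 / 192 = -0.04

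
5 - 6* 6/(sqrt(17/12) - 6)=72* sqrt(51)/415 + 4667/415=12.48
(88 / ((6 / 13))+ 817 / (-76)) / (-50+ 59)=2159 / 108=19.99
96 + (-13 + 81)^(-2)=443905 / 4624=96.00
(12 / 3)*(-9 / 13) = -2.77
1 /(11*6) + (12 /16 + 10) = 1421 /132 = 10.77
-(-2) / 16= 1 / 8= 0.12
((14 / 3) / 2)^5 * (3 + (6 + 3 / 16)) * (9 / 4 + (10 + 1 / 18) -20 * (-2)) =1550731469 / 46656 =33237.56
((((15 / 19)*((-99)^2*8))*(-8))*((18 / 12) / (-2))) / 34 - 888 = 10035.72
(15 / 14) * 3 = 3.21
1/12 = 0.08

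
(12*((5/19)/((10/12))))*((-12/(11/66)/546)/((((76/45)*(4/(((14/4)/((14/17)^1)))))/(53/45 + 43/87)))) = -500769/952679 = -0.53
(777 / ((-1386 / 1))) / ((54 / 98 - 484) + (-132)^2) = -1813 / 54785742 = -0.00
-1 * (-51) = 51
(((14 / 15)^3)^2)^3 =426878854210636742656 / 1477891880035400390625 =0.29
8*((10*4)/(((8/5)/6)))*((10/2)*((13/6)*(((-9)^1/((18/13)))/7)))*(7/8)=-21125/2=-10562.50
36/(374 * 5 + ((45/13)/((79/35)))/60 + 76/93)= 13753584/714744253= 0.02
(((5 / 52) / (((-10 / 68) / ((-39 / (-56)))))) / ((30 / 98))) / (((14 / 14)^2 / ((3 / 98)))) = -0.05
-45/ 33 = -15/ 11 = -1.36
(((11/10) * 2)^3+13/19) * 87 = 2341518/2375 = 985.90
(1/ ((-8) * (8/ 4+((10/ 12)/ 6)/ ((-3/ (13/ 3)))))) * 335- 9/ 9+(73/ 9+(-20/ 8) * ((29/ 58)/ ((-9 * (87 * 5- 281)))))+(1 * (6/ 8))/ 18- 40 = -687055/ 12243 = -56.12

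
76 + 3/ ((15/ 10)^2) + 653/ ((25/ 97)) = 195823/ 75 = 2610.97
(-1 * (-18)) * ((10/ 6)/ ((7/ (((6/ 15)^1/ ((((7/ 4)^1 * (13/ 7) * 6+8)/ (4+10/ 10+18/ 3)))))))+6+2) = 5064/ 35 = 144.69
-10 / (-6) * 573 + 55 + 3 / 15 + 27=5186 / 5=1037.20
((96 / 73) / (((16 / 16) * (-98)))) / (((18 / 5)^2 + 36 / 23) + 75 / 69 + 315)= -13800 / 339997427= -0.00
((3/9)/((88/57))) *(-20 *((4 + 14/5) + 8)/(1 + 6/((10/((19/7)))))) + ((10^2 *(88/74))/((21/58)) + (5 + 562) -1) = 684203699/786324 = 870.13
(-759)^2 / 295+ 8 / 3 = 1730603 / 885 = 1955.48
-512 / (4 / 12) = -1536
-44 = -44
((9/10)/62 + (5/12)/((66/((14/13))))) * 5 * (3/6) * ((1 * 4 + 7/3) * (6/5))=80788/199485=0.40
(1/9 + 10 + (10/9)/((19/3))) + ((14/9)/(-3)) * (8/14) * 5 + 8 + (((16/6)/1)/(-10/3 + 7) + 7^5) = 94940836/5643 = 16824.53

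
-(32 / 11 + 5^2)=-307 / 11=-27.91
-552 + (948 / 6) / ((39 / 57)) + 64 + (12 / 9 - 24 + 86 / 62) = -336533 / 1209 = -278.36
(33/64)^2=1089/4096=0.27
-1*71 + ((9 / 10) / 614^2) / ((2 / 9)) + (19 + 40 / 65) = -5036665507 / 98018960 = -51.38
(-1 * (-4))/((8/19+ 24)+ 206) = 38/2189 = 0.02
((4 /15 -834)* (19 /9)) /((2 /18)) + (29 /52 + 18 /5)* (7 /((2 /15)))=-24371341 /1560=-15622.65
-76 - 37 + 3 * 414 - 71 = 1058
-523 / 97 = -5.39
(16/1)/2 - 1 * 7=1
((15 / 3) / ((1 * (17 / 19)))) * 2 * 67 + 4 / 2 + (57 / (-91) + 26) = 1200777 / 1547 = 776.20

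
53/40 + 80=3253/40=81.32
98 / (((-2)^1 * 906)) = -49 / 906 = -0.05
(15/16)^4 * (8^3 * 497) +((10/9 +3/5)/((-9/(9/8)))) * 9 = 125801893/640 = 196565.46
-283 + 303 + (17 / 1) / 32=657 / 32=20.53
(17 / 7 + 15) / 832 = 0.02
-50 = -50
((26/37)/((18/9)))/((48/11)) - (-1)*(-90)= -159697/1776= -89.92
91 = 91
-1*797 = -797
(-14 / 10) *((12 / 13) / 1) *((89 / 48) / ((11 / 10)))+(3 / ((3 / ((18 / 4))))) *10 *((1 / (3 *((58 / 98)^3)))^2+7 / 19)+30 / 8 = 134.50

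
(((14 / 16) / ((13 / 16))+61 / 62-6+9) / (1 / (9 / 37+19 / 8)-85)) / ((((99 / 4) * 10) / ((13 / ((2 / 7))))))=-142765 / 12984642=-0.01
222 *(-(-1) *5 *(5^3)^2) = 17343750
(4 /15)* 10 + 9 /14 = 139 /42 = 3.31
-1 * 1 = -1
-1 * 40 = -40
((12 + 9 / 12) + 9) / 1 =87 / 4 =21.75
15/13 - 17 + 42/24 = -733/52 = -14.10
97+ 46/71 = 6933/71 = 97.65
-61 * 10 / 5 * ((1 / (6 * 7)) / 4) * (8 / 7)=-122 / 147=-0.83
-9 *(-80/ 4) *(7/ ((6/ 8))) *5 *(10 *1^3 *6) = 504000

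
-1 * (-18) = 18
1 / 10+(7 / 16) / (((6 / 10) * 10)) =83 / 480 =0.17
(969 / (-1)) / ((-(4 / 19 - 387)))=-18411 / 7349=-2.51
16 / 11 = 1.45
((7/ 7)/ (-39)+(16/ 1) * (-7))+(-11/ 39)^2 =-170270/ 1521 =-111.95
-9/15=-3/5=-0.60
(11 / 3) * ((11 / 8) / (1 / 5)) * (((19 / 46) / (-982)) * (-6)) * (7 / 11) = 7315 / 180688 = 0.04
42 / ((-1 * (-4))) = 21 / 2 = 10.50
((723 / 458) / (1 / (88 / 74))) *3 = 47718 / 8473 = 5.63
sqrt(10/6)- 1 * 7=-7+ sqrt(15)/3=-5.71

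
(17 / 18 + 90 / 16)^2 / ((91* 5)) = 223729 / 2358720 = 0.09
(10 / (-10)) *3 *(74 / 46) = -111 / 23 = -4.83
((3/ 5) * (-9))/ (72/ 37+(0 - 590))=999/ 108790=0.01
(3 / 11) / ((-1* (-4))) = 3 / 44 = 0.07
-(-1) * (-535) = -535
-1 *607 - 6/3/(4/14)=-614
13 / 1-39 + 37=11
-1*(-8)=8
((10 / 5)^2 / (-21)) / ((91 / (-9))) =12 / 637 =0.02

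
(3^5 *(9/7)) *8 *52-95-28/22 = 10000299/77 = 129874.01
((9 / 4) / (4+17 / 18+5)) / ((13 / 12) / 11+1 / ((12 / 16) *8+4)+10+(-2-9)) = -26730 / 94691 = -0.28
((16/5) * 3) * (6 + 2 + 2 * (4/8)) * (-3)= -1296/5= -259.20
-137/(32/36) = -154.12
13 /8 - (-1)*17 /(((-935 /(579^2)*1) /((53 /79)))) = -4087.62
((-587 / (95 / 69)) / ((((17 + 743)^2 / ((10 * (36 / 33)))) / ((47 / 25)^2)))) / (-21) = 89471127 / 66017875000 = 0.00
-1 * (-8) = 8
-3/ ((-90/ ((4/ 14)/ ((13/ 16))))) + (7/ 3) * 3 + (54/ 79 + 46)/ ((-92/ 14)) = -228913/ 2480205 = -0.09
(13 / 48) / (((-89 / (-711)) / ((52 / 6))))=13351 / 712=18.75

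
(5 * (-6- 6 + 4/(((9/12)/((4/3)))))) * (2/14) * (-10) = 2200/63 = 34.92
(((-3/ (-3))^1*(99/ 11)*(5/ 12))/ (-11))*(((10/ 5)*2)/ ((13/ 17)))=-255/ 143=-1.78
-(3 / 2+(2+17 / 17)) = -9 / 2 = -4.50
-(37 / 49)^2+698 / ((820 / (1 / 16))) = -8142691 / 15750560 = -0.52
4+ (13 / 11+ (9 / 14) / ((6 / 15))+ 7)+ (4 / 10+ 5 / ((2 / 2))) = 29551 / 1540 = 19.19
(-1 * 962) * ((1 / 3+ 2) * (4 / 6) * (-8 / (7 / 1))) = 15392 / 9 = 1710.22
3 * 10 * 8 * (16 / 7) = 3840 / 7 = 548.57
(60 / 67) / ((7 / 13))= 780 / 469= 1.66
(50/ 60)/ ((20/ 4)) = 1/ 6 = 0.17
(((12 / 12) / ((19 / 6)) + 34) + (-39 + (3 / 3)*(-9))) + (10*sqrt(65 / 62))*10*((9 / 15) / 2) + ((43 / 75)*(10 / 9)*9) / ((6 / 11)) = 27.54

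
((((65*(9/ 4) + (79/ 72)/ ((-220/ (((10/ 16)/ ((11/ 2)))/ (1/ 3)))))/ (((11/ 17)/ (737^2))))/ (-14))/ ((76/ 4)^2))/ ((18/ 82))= -21261299437073/ 192132864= -110659.36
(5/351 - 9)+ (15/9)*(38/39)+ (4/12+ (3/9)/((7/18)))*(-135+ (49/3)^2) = 13606/91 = 149.52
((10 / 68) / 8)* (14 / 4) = 35 / 544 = 0.06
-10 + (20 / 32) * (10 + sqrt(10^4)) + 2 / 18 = 58.86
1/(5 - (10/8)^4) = 256/655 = 0.39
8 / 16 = 1 / 2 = 0.50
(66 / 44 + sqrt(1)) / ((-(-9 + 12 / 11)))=0.32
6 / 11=0.55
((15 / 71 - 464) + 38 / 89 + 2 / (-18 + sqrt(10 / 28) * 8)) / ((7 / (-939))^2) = -1360887990522498 / 163175537 - 1763442 * sqrt(70) / 25823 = -8340595.94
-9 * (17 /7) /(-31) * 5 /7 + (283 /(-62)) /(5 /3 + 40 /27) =-244359 /258230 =-0.95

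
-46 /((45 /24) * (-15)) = 1.64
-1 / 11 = -0.09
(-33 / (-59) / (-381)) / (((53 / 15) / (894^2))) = -131873940 / 397129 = -332.07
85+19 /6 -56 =193 /6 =32.17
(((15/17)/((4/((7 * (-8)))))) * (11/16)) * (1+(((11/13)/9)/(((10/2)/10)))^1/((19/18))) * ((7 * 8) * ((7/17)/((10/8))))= -13175316/71383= -184.57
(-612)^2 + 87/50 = 18727287/50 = 374545.74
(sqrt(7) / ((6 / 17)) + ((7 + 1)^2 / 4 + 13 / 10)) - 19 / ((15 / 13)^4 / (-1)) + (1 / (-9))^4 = 17 * sqrt(7) / 6 + 229793633 / 8201250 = 35.52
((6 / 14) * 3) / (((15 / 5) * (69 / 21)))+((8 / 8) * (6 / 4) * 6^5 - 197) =263744 / 23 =11467.13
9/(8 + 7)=3/5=0.60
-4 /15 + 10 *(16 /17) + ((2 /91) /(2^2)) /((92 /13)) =3003871 /328440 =9.15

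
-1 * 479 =-479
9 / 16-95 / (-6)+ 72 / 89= 73499 / 4272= 17.20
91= 91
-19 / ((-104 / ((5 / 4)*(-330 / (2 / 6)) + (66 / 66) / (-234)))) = -687743 / 3042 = -226.08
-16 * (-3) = 48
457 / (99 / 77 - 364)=-3199 / 2539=-1.26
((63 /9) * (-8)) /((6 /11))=-308 /3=-102.67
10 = 10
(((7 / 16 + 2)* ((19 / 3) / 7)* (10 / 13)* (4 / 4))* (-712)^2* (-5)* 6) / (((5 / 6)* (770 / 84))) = -260062272 / 77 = -3377432.10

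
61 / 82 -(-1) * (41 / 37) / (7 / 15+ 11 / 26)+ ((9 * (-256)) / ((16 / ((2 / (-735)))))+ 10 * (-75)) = -192837445937 / 257935510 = -747.62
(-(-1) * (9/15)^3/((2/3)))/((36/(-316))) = -2.84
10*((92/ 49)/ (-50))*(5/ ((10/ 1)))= -46/ 245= -0.19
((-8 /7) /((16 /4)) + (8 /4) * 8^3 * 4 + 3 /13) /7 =372731 /637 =585.14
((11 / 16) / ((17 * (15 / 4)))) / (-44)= -1 / 4080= -0.00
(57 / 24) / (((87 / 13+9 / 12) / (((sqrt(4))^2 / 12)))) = 247 / 2322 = 0.11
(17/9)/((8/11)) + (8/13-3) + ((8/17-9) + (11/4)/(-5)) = -705443/79560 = -8.87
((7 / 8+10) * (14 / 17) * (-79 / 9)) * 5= -80185 / 204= -393.06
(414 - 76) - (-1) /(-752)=338.00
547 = 547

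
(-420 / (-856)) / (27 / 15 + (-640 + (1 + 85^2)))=525 / 7048946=0.00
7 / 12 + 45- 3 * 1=511 / 12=42.58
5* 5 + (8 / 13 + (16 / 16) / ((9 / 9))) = 346 / 13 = 26.62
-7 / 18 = -0.39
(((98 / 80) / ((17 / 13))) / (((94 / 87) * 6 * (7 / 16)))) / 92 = 2639 / 735080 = 0.00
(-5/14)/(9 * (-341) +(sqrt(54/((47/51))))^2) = 235/1980846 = 0.00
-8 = -8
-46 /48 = -23 /24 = -0.96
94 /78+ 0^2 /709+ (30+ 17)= 1880 /39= 48.21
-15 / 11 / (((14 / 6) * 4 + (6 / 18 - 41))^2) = -135 / 97196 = -0.00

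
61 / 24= 2.54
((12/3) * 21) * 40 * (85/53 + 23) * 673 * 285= 840382099200/53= 15856266022.64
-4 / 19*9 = -36 / 19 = -1.89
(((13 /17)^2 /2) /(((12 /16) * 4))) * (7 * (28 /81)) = 16562 /70227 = 0.24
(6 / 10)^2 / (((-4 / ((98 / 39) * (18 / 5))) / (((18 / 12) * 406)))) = -805707 / 1625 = -495.82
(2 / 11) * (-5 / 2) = -5 / 11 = -0.45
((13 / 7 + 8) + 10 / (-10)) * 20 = 177.14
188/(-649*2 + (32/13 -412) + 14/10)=-12220/110899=-0.11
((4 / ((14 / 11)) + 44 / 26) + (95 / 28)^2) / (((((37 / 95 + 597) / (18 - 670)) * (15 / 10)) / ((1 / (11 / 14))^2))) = -19.27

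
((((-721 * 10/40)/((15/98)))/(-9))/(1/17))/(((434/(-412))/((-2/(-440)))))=-8837297/920700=-9.60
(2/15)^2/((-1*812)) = -1/45675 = -0.00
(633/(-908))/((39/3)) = -633/11804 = -0.05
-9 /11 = -0.82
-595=-595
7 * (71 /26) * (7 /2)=3479 /52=66.90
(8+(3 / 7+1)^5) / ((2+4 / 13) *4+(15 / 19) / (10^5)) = 386070880000 / 255466618491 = 1.51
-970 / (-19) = 970 / 19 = 51.05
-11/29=-0.38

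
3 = 3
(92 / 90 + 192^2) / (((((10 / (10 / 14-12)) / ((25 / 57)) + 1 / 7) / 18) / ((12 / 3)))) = -7339088624 / 5191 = -1413810.18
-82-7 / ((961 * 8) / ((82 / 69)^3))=-25887648665 / 315697149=-82.00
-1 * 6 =-6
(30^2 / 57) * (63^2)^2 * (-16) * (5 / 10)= -37807106400 / 19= -1989847705.26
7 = 7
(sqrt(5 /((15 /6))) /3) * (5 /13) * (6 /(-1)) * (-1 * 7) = 70 * sqrt(2) /13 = 7.61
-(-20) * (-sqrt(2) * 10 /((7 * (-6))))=100 * sqrt(2) /21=6.73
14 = 14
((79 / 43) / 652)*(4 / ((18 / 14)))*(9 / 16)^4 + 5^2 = 11483948737 / 459341824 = 25.00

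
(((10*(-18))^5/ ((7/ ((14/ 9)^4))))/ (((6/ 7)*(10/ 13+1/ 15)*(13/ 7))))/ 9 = -2151296000000/ 163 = -13198134969.33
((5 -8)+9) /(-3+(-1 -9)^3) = -6 /1003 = -0.01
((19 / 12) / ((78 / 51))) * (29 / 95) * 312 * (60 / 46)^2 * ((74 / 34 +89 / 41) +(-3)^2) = 48561660 / 21689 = 2239.00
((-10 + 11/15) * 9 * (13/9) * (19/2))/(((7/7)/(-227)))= 7793591/30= 259786.37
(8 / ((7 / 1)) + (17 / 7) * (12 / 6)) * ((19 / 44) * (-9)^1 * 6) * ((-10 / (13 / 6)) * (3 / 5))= 55404 / 143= 387.44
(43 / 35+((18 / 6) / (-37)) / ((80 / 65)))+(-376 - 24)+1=-8243189 / 20720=-397.84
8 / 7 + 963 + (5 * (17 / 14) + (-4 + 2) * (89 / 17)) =228419 / 238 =959.74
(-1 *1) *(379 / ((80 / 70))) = -331.62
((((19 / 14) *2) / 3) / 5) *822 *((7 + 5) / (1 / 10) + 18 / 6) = 640338 / 35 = 18295.37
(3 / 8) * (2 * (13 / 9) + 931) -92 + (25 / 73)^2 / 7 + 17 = 246401315 / 895272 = 275.23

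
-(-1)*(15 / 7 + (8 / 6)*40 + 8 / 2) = 1249 / 21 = 59.48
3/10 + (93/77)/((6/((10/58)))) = 3737/11165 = 0.33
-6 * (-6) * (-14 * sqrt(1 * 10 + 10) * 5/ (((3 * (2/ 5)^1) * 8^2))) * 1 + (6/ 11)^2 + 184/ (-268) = -525 * sqrt(5)/ 8 - 3154/ 8107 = -147.13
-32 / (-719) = 32 / 719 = 0.04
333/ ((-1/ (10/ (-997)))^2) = 33300/ 994009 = 0.03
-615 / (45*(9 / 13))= -533 / 27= -19.74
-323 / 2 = -161.50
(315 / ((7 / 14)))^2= 396900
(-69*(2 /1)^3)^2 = 304704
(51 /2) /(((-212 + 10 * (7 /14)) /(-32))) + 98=7034 /69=101.94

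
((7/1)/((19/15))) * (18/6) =315/19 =16.58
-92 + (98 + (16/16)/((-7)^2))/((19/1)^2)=-1622585/17689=-91.73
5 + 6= 11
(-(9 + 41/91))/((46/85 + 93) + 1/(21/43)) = -109650/1109069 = -0.10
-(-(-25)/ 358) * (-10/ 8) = 125/ 1432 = 0.09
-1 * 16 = -16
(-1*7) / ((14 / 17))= -17 / 2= -8.50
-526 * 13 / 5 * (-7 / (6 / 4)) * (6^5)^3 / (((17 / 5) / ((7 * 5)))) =525137071006679040 / 17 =30890415941569355.29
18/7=2.57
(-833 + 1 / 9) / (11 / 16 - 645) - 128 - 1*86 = -19735198 / 92781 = -212.71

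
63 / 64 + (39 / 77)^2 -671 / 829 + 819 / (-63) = -3953660229 / 314569024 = -12.57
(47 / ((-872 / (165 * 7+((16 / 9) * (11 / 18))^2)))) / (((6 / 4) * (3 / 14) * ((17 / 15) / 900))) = -623923742750 / 4052511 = -153959.79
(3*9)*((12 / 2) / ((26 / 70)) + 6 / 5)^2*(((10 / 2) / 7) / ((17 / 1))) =34354368 / 100555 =341.65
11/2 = 5.50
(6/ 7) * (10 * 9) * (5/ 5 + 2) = 1620/ 7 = 231.43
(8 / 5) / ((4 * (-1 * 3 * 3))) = -2 / 45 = -0.04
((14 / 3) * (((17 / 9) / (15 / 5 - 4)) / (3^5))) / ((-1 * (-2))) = -119 / 6561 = -0.02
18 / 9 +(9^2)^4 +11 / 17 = 731794302 / 17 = 43046723.65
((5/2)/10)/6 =1/24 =0.04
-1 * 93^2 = -8649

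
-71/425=-0.17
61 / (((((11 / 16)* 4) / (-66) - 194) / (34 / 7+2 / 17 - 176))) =29795328 / 554183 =53.76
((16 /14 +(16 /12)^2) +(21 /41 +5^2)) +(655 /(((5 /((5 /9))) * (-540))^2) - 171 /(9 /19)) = -332.57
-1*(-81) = 81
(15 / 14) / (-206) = -0.01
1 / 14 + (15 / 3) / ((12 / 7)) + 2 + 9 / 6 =545 / 84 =6.49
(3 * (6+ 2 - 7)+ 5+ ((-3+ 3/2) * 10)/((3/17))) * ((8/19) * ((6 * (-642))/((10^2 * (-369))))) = -65912/19475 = -3.38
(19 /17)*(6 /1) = 114 /17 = 6.71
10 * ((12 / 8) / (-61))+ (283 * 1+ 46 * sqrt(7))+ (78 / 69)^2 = 46 * sqrt(7)+ 9165428 / 32269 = 405.74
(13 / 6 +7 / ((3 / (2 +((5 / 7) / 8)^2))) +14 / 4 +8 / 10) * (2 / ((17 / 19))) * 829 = 1180395691 / 57120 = 20665.19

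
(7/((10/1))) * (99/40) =693/400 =1.73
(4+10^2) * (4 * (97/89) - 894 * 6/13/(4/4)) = -3778816/89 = -42458.61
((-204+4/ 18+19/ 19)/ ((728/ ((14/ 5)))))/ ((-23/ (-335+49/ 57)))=-3475895/ 306774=-11.33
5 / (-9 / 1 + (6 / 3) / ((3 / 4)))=-15 / 19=-0.79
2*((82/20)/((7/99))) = 4059/35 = 115.97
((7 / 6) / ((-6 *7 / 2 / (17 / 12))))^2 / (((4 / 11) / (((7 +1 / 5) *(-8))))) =-3179 / 3240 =-0.98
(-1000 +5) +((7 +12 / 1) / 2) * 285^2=1541285 / 2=770642.50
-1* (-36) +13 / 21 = 769 / 21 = 36.62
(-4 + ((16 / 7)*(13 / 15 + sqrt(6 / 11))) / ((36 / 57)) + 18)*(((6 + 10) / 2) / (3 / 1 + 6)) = 608*sqrt(66) / 2079 + 43184 / 2835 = 17.61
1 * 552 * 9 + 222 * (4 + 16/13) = 79680/13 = 6129.23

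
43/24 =1.79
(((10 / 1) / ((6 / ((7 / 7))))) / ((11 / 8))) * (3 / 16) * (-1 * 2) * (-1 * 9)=45 / 11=4.09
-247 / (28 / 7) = -247 / 4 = -61.75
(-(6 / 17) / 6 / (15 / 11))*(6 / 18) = -11 / 765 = -0.01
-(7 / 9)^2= -49 / 81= -0.60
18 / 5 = 3.60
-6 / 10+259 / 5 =256 / 5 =51.20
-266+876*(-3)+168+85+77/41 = -108204/41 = -2639.12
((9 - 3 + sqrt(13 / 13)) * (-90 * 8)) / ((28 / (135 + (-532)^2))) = -50968620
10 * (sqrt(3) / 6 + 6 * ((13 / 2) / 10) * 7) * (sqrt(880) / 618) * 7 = 92.70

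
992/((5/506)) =501952/5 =100390.40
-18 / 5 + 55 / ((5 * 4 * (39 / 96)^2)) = 11038 / 845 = 13.06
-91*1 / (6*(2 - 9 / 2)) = 91 / 15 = 6.07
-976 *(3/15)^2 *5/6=-488/15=-32.53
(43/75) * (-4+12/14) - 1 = -1471/525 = -2.80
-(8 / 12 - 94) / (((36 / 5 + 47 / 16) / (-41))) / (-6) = 459200 / 7299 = 62.91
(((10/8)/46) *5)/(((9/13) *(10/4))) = 65/828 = 0.08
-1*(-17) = 17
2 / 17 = 0.12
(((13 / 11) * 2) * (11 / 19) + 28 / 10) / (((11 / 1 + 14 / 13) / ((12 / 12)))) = 5148 / 14915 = 0.35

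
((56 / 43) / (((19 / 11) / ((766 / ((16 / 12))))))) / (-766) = -462 / 817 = -0.57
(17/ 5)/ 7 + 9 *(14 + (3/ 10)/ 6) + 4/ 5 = 17883/ 140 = 127.74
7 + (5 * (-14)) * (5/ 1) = -343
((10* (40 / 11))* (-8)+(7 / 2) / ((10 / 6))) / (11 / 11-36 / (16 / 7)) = 63538 / 3245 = 19.58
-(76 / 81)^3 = -438976 / 531441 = -0.83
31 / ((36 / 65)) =2015 / 36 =55.97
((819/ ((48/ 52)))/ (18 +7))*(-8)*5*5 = -7098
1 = 1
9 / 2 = 4.50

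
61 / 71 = 0.86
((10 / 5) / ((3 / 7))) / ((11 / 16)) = 224 / 33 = 6.79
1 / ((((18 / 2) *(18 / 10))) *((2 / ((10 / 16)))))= 25 / 1296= 0.02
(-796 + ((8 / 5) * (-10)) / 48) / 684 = -2389 / 2052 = -1.16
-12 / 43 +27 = 26.72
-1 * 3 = -3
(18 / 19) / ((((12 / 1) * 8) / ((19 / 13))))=3 / 208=0.01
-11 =-11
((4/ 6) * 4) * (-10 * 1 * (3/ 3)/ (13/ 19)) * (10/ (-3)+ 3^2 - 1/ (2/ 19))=17480/ 117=149.40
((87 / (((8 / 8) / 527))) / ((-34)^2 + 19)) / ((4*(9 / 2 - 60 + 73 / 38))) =-871131 / 4784600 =-0.18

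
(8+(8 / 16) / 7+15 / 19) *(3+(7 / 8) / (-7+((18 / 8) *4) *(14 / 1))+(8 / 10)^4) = 684569437 / 22610000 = 30.28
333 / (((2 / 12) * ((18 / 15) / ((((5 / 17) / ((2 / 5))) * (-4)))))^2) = 72015.57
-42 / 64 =-21 / 32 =-0.66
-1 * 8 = -8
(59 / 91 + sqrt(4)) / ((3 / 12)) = 964 / 91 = 10.59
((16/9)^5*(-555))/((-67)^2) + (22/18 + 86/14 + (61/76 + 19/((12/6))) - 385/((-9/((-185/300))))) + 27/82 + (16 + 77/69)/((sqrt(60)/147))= -5096658947146/481810650111 + 57869*sqrt(15)/690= 314.24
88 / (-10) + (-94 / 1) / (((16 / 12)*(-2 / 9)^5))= 41626729 / 320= 130083.53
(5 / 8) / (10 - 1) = 5 / 72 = 0.07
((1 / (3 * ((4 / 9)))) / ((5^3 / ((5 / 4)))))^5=243 / 10240000000000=0.00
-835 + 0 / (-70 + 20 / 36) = -835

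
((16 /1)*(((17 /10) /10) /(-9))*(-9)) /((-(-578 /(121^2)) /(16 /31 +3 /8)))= 190333 /3100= 61.40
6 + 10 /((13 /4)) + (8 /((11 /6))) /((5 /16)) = 16474 /715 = 23.04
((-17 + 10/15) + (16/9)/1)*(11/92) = -1441/828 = -1.74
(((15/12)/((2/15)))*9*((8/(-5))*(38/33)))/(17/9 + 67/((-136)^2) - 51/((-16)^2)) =-1138613760/12402379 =-91.81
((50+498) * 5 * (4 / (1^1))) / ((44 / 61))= 15194.55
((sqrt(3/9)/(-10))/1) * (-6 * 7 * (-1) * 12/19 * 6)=-504 * sqrt(3)/95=-9.19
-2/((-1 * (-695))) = -2/695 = -0.00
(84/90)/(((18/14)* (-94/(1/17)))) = -49/107865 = -0.00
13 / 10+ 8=93 / 10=9.30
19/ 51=0.37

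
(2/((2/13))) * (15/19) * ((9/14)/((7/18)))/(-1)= -15795/931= -16.97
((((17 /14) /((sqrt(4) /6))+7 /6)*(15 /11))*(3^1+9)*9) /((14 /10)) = 272700 /539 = 505.94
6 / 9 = 2 / 3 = 0.67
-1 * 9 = -9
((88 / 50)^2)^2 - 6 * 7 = -32.40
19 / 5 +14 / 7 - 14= -41 / 5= -8.20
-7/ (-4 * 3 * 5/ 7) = 49/ 60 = 0.82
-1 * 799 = -799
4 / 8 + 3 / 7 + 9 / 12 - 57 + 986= 26059 / 28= 930.68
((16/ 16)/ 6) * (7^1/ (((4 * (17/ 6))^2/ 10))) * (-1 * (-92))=2415/ 289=8.36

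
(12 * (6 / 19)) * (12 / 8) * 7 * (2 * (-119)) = -179928 / 19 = -9469.89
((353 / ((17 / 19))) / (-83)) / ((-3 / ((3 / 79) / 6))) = 6707 / 668814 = 0.01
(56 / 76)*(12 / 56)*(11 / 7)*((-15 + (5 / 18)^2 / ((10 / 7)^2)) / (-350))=0.01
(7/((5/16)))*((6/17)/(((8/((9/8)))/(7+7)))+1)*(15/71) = 9681/1207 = 8.02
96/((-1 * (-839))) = 96/839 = 0.11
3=3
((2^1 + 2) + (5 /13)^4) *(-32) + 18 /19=-69326254 /542659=-127.75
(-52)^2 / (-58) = -1352 / 29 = -46.62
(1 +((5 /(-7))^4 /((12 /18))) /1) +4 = 25885 /4802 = 5.39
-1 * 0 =0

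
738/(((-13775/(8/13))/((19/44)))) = -0.01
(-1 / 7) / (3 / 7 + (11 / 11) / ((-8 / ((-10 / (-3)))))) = -12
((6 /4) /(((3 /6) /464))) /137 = 1392 /137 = 10.16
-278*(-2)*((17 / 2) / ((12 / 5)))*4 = 23630 / 3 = 7876.67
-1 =-1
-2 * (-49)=98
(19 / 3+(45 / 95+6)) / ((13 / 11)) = 8030 / 741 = 10.84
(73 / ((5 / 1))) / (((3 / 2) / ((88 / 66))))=584 / 45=12.98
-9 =-9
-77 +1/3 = -230/3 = -76.67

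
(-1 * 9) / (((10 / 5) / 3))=-27 / 2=-13.50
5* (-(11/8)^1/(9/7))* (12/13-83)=410795/936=438.88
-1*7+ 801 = 794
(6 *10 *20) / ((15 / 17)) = 1360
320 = 320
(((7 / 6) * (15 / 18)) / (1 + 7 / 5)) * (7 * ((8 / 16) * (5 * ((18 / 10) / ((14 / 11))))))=1925 / 192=10.03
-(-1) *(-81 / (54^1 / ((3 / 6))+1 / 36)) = -2916 / 3889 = -0.75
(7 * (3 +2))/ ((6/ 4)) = 70/ 3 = 23.33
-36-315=-351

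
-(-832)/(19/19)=832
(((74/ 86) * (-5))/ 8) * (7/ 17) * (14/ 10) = -0.31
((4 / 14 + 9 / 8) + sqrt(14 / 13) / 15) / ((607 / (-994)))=-5609 / 2428-994 * sqrt(182) / 118365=-2.42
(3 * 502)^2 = 2268036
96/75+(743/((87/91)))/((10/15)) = 1692181/1450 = 1167.02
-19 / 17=-1.12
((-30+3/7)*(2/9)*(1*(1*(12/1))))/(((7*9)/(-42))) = 368/7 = 52.57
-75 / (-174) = 25 / 58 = 0.43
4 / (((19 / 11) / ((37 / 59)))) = 1628 / 1121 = 1.45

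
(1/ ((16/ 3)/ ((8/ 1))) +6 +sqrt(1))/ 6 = 17/ 12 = 1.42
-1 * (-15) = 15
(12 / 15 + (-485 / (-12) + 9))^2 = 9078169 / 3600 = 2521.71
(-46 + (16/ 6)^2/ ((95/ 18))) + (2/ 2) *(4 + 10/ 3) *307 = 628904/ 285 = 2206.68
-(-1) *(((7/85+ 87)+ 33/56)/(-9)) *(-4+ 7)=-417317/14280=-29.22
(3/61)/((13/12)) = 36/793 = 0.05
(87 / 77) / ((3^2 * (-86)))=-0.00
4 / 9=0.44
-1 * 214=-214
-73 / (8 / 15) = -1095 / 8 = -136.88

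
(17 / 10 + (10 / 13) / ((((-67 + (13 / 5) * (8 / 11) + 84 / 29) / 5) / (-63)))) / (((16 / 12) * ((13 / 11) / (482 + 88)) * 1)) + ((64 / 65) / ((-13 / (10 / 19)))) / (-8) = 2579365354207 / 1274497276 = 2023.83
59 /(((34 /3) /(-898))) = -79473 /17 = -4674.88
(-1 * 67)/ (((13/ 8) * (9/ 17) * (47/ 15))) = -45560/ 1833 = -24.86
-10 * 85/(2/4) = -1700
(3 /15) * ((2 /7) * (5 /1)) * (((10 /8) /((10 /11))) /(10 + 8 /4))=11 /336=0.03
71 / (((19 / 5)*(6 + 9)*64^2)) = 71 / 233472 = 0.00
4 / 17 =0.24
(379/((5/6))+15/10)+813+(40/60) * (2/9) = 342751/270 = 1269.45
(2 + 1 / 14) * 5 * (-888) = -64380 / 7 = -9197.14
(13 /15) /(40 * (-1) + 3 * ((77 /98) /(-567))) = -11466 /529255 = -0.02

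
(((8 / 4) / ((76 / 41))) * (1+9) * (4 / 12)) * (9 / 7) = 615 / 133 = 4.62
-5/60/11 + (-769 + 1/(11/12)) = -767.92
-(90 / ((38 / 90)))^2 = -16402500 / 361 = -45436.29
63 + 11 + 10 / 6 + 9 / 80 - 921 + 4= -201893 / 240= -841.22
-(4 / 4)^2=-1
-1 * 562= -562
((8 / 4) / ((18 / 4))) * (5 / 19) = 20 / 171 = 0.12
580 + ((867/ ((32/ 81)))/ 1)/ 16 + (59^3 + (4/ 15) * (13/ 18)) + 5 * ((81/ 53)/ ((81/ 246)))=755090159561/ 3663360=206119.56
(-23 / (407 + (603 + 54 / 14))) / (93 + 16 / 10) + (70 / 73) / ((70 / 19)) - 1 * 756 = -185195826654 / 245052313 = -755.74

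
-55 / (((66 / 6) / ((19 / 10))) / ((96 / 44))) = -228 / 11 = -20.73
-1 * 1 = -1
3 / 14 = 0.21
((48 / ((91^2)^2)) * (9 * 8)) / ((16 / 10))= 2160 / 68574961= 0.00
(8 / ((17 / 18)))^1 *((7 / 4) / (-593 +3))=-126 / 5015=-0.03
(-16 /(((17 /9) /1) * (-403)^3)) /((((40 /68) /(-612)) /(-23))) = 1013472 /327254135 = 0.00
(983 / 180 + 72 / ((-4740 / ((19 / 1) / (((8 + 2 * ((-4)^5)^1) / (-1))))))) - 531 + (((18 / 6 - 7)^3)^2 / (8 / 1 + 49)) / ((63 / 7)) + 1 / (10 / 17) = -8885067163 / 17223975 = -515.85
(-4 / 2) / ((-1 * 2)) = 1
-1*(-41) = 41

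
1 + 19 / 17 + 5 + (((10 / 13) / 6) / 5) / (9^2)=382256 / 53703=7.12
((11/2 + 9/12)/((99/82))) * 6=1025/33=31.06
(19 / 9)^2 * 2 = 722 / 81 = 8.91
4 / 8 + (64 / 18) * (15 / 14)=4.31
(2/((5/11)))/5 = 22/25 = 0.88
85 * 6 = 510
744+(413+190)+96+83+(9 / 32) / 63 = 1526.00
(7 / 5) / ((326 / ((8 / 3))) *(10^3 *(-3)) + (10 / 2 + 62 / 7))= -0.00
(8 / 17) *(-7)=-56 / 17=-3.29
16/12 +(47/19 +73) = 4378/57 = 76.81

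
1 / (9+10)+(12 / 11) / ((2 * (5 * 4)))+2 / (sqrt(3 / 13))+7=2 * sqrt(39) / 3+14797 / 2090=11.24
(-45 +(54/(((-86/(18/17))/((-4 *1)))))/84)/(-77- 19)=76701/163744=0.47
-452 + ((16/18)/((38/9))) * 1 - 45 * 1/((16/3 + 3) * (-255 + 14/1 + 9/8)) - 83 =-5131089/9595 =-534.77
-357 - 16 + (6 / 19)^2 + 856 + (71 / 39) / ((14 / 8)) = 47713451 / 98553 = 484.14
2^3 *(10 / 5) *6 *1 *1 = 96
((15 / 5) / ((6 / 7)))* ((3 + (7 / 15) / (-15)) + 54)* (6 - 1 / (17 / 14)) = 232232 / 225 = 1032.14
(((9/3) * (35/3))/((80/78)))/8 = 273/64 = 4.27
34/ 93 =0.37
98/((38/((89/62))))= 4361/1178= 3.70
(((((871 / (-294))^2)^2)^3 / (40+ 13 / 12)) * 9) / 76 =190641681573470793705176441607975841 / 144678741052739470858290335993856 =1317.69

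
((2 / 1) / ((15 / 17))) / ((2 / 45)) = 51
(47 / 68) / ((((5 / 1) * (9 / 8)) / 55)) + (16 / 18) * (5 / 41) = 4786 / 697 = 6.87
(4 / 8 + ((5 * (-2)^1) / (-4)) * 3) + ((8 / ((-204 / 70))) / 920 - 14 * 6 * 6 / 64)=1145 / 9384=0.12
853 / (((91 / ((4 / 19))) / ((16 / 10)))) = 27296 / 8645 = 3.16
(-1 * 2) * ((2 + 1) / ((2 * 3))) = -1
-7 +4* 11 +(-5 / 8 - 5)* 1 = 251 / 8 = 31.38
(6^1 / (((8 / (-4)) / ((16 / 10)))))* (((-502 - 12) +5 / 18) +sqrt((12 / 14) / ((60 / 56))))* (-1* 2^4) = -591808 / 15 +768* sqrt(5) / 25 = -39385.17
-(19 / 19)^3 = -1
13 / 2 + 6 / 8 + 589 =2385 / 4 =596.25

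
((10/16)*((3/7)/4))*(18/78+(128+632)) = 148245/2912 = 50.91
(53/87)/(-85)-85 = -628628/7395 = -85.01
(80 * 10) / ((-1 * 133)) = -800 / 133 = -6.02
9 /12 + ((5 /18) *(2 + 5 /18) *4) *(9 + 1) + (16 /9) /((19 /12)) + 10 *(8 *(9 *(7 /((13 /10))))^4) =77580187111883569 /175821516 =441243989.23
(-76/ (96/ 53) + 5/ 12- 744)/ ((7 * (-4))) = 18853/ 672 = 28.06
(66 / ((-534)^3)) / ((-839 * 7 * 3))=11 / 447150557196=0.00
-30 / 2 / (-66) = 5 / 22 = 0.23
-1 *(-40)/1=40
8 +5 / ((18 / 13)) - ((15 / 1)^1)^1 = -61 / 18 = -3.39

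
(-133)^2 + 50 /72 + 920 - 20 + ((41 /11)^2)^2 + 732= 10285728817 /527076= 19514.70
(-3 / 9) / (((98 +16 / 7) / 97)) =-679 / 2106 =-0.32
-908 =-908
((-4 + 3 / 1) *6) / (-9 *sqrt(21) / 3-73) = 219 / 2570-9 *sqrt(21) / 2570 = 0.07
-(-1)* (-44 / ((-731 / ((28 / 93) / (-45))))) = -1232 / 3059235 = -0.00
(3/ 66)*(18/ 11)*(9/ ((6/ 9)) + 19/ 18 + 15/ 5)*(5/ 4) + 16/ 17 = 10587/ 4114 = 2.57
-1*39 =-39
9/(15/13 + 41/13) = 117/56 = 2.09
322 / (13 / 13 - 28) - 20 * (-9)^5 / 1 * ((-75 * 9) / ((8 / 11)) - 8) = -59699425379 / 54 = -1105544914.43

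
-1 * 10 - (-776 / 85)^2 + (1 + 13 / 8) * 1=-5243683 / 57800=-90.72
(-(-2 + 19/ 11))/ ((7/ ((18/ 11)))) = 54/ 847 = 0.06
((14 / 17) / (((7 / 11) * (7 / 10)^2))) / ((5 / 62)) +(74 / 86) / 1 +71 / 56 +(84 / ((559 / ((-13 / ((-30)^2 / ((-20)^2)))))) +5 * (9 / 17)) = 31511777 / 859656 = 36.66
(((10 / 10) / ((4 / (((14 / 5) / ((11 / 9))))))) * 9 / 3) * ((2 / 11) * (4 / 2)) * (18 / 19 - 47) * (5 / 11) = -330750 / 25289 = -13.08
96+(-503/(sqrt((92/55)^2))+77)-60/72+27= -28025/276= -101.54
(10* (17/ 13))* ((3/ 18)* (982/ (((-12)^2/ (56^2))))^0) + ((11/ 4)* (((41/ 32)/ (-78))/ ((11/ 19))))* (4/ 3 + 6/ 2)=55153/ 29952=1.84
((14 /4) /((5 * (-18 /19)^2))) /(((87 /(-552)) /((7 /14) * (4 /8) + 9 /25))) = -3545381 /1174500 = -3.02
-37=-37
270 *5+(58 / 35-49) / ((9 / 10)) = 1297.40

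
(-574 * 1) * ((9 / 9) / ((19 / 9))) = -5166 / 19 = -271.89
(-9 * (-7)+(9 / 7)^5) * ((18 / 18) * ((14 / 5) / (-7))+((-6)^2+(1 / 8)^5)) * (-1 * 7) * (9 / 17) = -5868294357609 / 668745728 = -8775.08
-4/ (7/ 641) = -2564/ 7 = -366.29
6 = 6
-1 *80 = -80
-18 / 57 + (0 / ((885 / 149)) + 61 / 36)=943 / 684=1.38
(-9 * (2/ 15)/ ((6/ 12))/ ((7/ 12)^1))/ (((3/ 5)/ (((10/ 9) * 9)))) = -68.57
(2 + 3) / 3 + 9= 10.67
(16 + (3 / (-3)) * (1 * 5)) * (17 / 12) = 15.58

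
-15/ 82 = -0.18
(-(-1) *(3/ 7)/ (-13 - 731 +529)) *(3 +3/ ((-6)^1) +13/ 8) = -99/ 12040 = -0.01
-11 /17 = -0.65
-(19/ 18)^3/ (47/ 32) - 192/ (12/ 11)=-6057724/ 34263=-176.80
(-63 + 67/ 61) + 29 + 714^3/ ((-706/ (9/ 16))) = -24981945741/ 86132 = -290042.56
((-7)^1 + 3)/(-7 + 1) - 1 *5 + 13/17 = -182/51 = -3.57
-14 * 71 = -994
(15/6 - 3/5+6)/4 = 79/40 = 1.98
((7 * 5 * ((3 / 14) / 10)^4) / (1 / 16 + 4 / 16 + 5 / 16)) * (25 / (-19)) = -81 / 5213600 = -0.00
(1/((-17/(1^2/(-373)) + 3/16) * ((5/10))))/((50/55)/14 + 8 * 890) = 0.00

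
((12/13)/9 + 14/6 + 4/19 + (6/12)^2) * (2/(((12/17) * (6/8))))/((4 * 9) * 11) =0.03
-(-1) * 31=31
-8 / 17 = -0.47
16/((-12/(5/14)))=-10/21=-0.48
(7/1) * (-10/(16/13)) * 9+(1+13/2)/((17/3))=-69435/136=-510.55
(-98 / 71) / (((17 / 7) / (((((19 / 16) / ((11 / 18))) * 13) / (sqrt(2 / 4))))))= -762489 * sqrt(2) / 53108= -20.30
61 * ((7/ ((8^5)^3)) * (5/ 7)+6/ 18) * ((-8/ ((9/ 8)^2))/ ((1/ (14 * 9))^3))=-2208487851644837343/ 8589934592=-257101824.00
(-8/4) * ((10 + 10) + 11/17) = -702/17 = -41.29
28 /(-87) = -0.32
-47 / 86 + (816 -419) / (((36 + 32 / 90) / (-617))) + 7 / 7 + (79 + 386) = -441232593 / 70348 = -6272.14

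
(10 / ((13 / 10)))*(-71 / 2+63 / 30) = -3340 / 13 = -256.92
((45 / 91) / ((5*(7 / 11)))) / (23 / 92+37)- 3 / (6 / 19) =-1802555 / 189826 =-9.50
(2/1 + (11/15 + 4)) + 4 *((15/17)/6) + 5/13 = 25546/3315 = 7.71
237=237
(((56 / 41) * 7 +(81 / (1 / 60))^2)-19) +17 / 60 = 23619590.84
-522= -522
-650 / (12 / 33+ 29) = -7150 / 323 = -22.14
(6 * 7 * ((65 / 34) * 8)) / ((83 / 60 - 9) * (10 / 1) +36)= -65520 / 4097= -15.99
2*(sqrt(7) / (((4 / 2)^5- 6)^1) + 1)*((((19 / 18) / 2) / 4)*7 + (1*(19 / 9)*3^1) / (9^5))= 2618143*sqrt(7) / 36846576 + 2618143 / 1417176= 2.04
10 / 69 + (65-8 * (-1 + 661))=-359825 / 69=-5214.86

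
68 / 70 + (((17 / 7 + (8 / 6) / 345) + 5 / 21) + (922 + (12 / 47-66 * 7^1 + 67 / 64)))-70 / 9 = 3321002851 / 7264320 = 457.17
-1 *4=-4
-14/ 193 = -0.07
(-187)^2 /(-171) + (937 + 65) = 136373 /171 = 797.50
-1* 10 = -10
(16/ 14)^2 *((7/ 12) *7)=16/ 3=5.33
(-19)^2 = 361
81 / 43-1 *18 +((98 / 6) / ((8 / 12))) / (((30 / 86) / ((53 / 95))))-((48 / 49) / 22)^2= 821175045563 / 35603348550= 23.06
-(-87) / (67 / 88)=7656 / 67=114.27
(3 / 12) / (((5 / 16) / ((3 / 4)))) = 3 / 5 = 0.60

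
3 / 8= 0.38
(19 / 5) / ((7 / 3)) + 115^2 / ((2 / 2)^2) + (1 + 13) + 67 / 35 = 13242.54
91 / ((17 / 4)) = 364 / 17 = 21.41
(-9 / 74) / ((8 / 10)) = -45 / 296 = -0.15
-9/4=-2.25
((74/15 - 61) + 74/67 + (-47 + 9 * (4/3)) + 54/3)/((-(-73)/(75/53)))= -361610/259223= -1.39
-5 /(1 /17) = -85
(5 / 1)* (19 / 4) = 95 / 4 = 23.75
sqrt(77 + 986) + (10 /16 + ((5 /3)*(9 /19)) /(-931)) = 88325 /141512 + sqrt(1063) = 33.23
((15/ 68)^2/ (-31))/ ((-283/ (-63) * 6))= -4725/ 81132704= -0.00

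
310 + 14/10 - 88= 1117/5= 223.40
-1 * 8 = -8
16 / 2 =8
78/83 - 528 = -43746/83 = -527.06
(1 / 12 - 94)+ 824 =8761 / 12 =730.08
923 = 923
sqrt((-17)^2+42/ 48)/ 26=0.65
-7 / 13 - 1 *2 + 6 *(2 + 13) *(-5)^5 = -3656283 / 13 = -281252.54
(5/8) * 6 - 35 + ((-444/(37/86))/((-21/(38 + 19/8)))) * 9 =499129/28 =17826.04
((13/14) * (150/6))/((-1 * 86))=-325/1204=-0.27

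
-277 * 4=-1108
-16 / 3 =-5.33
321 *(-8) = -2568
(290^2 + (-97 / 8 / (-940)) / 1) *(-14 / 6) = -1475674893 / 7520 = -196233.36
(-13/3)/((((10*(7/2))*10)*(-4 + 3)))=13/1050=0.01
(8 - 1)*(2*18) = 252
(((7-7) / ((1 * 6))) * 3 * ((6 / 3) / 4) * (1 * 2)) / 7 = 0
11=11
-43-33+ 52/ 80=-1507/ 20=-75.35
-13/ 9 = -1.44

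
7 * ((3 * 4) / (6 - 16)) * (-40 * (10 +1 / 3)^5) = 3206464912 / 81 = 39585986.57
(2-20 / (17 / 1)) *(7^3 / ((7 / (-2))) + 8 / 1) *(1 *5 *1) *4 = -25200 / 17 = -1482.35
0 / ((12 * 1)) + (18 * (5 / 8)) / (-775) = -9 / 620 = -0.01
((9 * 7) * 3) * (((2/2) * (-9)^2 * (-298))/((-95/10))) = 9124164/19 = 480219.16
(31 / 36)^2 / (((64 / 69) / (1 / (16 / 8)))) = 22103 / 55296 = 0.40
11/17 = 0.65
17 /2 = 8.50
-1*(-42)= 42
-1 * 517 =-517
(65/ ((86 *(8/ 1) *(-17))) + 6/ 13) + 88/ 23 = 14974837/ 3497104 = 4.28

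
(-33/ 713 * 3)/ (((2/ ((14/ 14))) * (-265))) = 99/ 377890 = 0.00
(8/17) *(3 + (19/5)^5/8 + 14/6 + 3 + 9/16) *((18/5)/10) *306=437156163/78125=5595.60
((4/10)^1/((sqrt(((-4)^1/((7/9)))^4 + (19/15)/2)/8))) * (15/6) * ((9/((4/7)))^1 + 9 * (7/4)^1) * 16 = 197568 * sqrt(1513022970)/50434099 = 152.38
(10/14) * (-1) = -5/7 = -0.71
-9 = -9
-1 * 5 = -5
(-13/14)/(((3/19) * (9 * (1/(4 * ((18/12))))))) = -247/63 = -3.92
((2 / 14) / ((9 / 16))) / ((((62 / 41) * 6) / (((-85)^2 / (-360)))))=-59245 / 105462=-0.56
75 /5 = 15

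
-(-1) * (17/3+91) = 290/3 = 96.67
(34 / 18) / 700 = 17 / 6300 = 0.00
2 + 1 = 3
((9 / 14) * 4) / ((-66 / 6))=-18 / 77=-0.23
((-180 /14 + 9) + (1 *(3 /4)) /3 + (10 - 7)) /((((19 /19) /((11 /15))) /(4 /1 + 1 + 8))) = -5.79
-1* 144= -144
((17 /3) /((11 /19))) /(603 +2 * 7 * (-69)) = -323 /11979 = -0.03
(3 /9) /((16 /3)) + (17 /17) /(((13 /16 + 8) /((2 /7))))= 1499 /15792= 0.09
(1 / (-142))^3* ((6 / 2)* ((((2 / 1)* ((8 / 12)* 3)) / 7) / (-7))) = 3 / 35075278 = 0.00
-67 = -67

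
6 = 6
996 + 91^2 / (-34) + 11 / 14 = 89634 / 119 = 753.23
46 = 46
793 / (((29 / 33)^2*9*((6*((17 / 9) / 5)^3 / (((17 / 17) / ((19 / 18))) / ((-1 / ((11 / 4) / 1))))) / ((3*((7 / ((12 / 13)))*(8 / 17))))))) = -26257382526375 / 2669164118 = -9837.31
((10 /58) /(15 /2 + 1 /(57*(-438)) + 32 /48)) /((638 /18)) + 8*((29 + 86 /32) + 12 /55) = 1203592258479 /4715419720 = 255.25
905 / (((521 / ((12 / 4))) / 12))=32580 / 521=62.53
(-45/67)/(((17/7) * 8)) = -315/9112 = -0.03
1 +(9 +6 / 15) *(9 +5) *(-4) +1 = -2622 / 5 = -524.40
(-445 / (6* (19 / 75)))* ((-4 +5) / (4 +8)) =-11125 / 456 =-24.40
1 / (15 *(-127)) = -1 / 1905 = -0.00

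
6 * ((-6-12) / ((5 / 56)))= -6048 / 5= -1209.60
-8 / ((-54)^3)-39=-767636 / 19683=-39.00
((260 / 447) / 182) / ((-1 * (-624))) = 5 / 976248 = 0.00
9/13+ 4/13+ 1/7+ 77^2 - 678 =36765/7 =5252.14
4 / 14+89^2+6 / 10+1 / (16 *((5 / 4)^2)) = 1386337 / 175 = 7921.93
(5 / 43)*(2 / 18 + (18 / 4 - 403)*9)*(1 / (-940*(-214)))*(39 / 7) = -839215 / 72658992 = -0.01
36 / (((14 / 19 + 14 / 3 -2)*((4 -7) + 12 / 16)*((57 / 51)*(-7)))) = 408 / 679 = 0.60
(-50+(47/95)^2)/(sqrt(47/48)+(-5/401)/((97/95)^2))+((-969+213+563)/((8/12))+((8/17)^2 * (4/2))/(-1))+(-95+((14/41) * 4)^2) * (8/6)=-808709108780366632307983/1949965370531542481178 - 25569466695583385284 * sqrt(141)/6037502210761558175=-465.02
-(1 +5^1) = -6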